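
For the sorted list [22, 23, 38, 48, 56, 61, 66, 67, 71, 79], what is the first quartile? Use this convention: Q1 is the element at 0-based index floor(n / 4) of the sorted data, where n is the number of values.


The list has n = 10 elements.
Q1 index = floor(10 / 4) = floor(2.5) = 2
Counting from index 0 in the sorted data, the element at index 2 is 38.
Final answer: 38


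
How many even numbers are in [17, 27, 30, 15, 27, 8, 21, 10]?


Check each element:
  17 is odd
  27 is odd
  30 is even
  15 is odd
  27 is odd
  8 is even
  21 is odd
  10 is even
Evens: [30, 8, 10]
Count of evens = 3
Final answer: 3


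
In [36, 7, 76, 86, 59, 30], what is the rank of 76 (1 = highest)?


Sort descending: [86, 76, 59, 36, 30, 7]
Find 76 in the sorted list.
76 is at position 2.
Final answer: 2


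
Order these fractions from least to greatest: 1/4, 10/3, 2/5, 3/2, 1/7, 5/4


Convert to decimal for comparison:
  1/4 = 0.25
  10/3 = 3.3333
  2/5 = 0.4
  3/2 = 1.5
  1/7 = 0.1429
  5/4 = 1.25
Decimals in increasing order: 0.1429 < 0.25 < 0.4 < 1.25 < 1.5 < 3.3333
Writing each back as its fraction gives the sorted order.
Final answer: 1/7, 1/4, 2/5, 5/4, 3/2, 10/3


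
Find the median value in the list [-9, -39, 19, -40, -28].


First, sort the list: [-40, -39, -28, -9, 19]
The list has 5 elements (odd count).
The middle index is 2 (0-based), and the element there is -28.
Final answer: -28


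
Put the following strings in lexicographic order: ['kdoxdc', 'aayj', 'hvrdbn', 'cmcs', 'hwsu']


Compare strings character by character (the first differing letter decides):
  'aayj' < 'cmcs' since 'a' < 'c' at position 1
  'cmcs' < 'hvrdbn' since 'c' < 'h' at position 1
  'hvrdbn' < 'hwsu' since 'v' < 'w' at position 2
  'hwsu' < 'kdoxdc' since 'h' < 'k' at position 1
Chaining these comparisons gives the alphabetical order.
Final answer: ['aayj', 'cmcs', 'hvrdbn', 'hwsu', 'kdoxdc']


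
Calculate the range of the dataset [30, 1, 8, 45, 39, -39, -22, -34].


Maximum value: 45
Minimum value: -39
Range = 45 - (-39) = 84
Final answer: 84


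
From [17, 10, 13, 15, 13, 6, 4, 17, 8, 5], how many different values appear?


List all unique values:
Distinct values: [4, 5, 6, 8, 10, 13, 15, 17]
Count = 8
Final answer: 8


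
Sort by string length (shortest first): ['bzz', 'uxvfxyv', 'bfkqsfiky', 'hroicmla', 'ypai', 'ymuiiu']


Compute lengths:
  'bzz' has length 3
  'uxvfxyv' has length 7
  'bfkqsfiky' has length 9
  'hroicmla' has length 8
  'ypai' has length 4
  'ymuiiu' has length 6
Lengths in increasing order: 3 < 4 < 6 < 7 < 8 < 9
Listing the words in that order gives the answer.
Final answer: ['bzz', 'ypai', 'ymuiiu', 'uxvfxyv', 'hroicmla', 'bfkqsfiky']


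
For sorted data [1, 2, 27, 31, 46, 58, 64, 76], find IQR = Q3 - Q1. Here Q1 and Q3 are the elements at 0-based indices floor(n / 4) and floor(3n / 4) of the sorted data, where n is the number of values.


The data has n = 8 elements.
Q1 index = floor(8 / 4) = floor(2) = 2; Q3 index = floor(3 * 8 / 4) = floor(6) = 6
Q1 = element at index 2 = 27
Q3 = element at index 6 = 64
IQR = 64 - 27 = 37
Final answer: 37


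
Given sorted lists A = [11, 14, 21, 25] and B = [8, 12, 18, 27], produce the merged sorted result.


List A: [11, 14, 21, 25]
List B: [8, 12, 18, 27]
Repeatedly compare the front elements and take the smaller:
  11 vs 8 -> take 8
  11 vs 12 -> take 11
  14 vs 12 -> take 12
  14 vs 18 -> take 14
  21 vs 18 -> take 18
  21 vs 27 -> take 21
  25 vs 27 -> take 25
  A is exhausted; append the rest of B: [27]
Final answer: [8, 11, 12, 14, 18, 21, 25, 27]


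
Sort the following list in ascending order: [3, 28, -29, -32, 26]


Original list: [3, 28, -29, -32, 26]
Repeatedly take the smallest remaining element:
  Remaining [3, 28, -29, -32, 26] -> smallest is -32
  Remaining [3, 28, -29, 26] -> smallest is -29
  Remaining [3, 28, 26] -> smallest is 3
  Remaining [28, 26] -> smallest is 26
  Remaining [28] -> smallest is 28
Collecting the picks in order gives the sorted list.
Final answer: [-32, -29, 3, 26, 28]


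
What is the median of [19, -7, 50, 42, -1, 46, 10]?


First, sort the list: [-7, -1, 10, 19, 42, 46, 50]
The list has 7 elements (odd count).
The middle index is 3 (0-based), and the element there is 19.
Final answer: 19


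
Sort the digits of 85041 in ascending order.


The number 85041 has digits: 8, 5, 0, 4, 1
Sorted: 0, 1, 4, 5, 8
Joining the sorted digits gives the result.
Final answer: 01458


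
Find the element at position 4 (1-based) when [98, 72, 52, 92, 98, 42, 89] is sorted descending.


Sort descending: [98, 98, 92, 89, 72, 52, 42]
The 4th element (1-indexed) is at index 3.
Value = 89
Final answer: 89


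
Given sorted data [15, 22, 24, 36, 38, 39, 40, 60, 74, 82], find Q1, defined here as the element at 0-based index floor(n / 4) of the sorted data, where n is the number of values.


The list has n = 10 elements.
Q1 index = floor(10 / 4) = floor(2.5) = 2
Counting from index 0 in the sorted data, the element at index 2 is 24.
Final answer: 24


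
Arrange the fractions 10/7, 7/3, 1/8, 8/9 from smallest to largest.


Convert to decimal for comparison:
  10/7 = 1.4286
  7/3 = 2.3333
  1/8 = 0.125
  8/9 = 0.8889
Decimals in increasing order: 0.125 < 0.8889 < 1.4286 < 2.3333
Writing each back as its fraction gives the sorted order.
Final answer: 1/8, 8/9, 10/7, 7/3


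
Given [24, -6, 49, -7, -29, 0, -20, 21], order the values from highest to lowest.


Original list: [24, -6, 49, -7, -29, 0, -20, 21]
Repeatedly take the largest remaining element:
  Remaining [24, -6, 49, -7, -29, 0, -20, 21] -> largest is 49
  Remaining [24, -6, -7, -29, 0, -20, 21] -> largest is 24
  Remaining [-6, -7, -29, 0, -20, 21] -> largest is 21
  Remaining [-6, -7, -29, 0, -20] -> largest is 0
  Remaining [-6, -7, -29, -20] -> largest is -6
  Remaining [-7, -29, -20] -> largest is -7
  Remaining [-29, -20] -> largest is -20
  Remaining [-29] -> largest is -29
Collecting the picks in order gives the descending list.
Final answer: [49, 24, 21, 0, -6, -7, -20, -29]


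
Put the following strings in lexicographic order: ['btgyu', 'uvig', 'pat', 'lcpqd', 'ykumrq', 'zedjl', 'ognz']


Compare strings character by character (the first differing letter decides):
  'btgyu' < 'lcpqd' since 'b' < 'l' at position 1
  'lcpqd' < 'ognz' since 'l' < 'o' at position 1
  'ognz' < 'pat' since 'o' < 'p' at position 1
  'pat' < 'uvig' since 'p' < 'u' at position 1
  'uvig' < 'ykumrq' since 'u' < 'y' at position 1
  'ykumrq' < 'zedjl' since 'y' < 'z' at position 1
Chaining these comparisons gives the alphabetical order.
Final answer: ['btgyu', 'lcpqd', 'ognz', 'pat', 'uvig', 'ykumrq', 'zedjl']


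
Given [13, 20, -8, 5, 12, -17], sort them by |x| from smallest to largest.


Compute absolute values:
  |13| = 13
  |20| = 20
  |-8| = 8
  |5| = 5
  |12| = 12
  |-17| = 17
Absolute values in increasing order: 5 < 8 < 12 < 13 < 17 < 20
Listing the original numbers in that order gives the answer.
Final answer: [5, -8, 12, 13, -17, 20]


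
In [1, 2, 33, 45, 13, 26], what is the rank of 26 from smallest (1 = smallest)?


Sort ascending: [1, 2, 13, 26, 33, 45]
Find 26 in the sorted list.
26 is at position 4 (1-indexed).
Final answer: 4


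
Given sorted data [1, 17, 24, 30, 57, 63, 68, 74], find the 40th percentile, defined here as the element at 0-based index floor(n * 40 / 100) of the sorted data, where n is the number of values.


The dataset has n = 8 elements.
Index = floor(8 * 40 / 100) = floor(320 / 100) = floor(3.2) = 3
Counting from index 0 in the sorted data, the element at index 3 is 30.
Final answer: 30


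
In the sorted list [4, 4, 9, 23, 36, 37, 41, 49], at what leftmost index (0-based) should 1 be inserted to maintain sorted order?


List is sorted: [4, 4, 9, 23, 36, 37, 41, 49]
We need the leftmost position where 1 can be inserted, i.e. the first index whose element is >= 1 (or the end of the list if none is).
Binary search with low=0, high=8 (0-based indices):
  low=0, high=8, mid=4: a[4]=36 >= 1, so high = 4
  low=0, high=4, mid=2: a[2]=9 >= 1, so high = 2
  low=0, high=2, mid=1: a[1]=4 >= 1, so high = 1
  low=0, high=1, mid=0: a[0]=4 >= 1, so high = 0
Now low = high = 0, so the insertion index is 0.
Final answer: 0


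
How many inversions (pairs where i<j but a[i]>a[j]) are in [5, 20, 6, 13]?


For each element, count the later elements that are smaller than it:
  5 (index 0): smaller elements after it = [] -> 0
  20 (index 1): smaller elements after it = [6, 13] -> 2
  6 (index 2): smaller elements after it = [] -> 0
Total inversions = 0 + 2 + 0 = 2
Final answer: 2


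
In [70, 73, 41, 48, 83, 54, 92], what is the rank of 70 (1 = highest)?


Sort descending: [92, 83, 73, 70, 54, 48, 41]
Find 70 in the sorted list.
70 is at position 4.
Final answer: 4


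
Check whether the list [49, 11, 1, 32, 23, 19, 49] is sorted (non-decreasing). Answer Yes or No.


Check consecutive pairs:
  49 <= 11? False
  11 <= 1? False
  1 <= 32? True
  32 <= 23? False
  23 <= 19? False
  19 <= 49? True
4 consecutive pair(s) are out of order, so the list is not sorted.
Final answer: No


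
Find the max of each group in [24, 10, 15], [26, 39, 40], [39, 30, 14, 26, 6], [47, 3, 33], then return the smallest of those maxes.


Find max of each group:
  Group 1: [24, 10, 15] -> max = 24
  Group 2: [26, 39, 40] -> max = 40
  Group 3: [39, 30, 14, 26, 6] -> max = 39
  Group 4: [47, 3, 33] -> max = 47
Maxes: [24, 40, 39, 47]
Minimum of maxes = 24
Final answer: 24


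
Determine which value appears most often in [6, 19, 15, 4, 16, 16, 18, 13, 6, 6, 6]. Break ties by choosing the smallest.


Count the frequency of each value:
  4 appears 1 time(s)
  6 appears 4 time(s)
  13 appears 1 time(s)
  15 appears 1 time(s)
  16 appears 2 time(s)
  18 appears 1 time(s)
  19 appears 1 time(s)
Maximum frequency is 4.
Only 6 reaches that frequency, so it is the mode.
Final answer: 6


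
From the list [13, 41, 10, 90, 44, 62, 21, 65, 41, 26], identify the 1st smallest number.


Sort ascending: [10, 13, 21, 26, 41, 41, 44, 62, 65, 90]
The 1st element (1-indexed) is at index 0.
Value = 10
Final answer: 10


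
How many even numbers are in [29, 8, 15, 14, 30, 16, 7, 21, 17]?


Check each element:
  29 is odd
  8 is even
  15 is odd
  14 is even
  30 is even
  16 is even
  7 is odd
  21 is odd
  17 is odd
Evens: [8, 14, 30, 16]
Count of evens = 4
Final answer: 4


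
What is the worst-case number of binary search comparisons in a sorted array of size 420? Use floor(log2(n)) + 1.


Binary search halves the search space each step.
Maximum comparisons = floor(log2(420)) + 1
log2(420) = 8.7142
floor(log2(420)) = 8, so 8 + 1 = 9
Final answer: 9


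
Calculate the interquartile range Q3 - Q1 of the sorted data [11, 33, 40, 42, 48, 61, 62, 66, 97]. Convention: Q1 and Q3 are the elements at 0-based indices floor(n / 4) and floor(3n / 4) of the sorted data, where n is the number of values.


The data has n = 9 elements.
Q1 index = floor(9 / 4) = floor(2.25) = 2; Q3 index = floor(3 * 9 / 4) = floor(6.75) = 6
Q1 = element at index 2 = 40
Q3 = element at index 6 = 62
IQR = 62 - 40 = 22
Final answer: 22


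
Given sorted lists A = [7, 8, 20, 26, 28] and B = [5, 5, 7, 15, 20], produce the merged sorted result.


List A: [7, 8, 20, 26, 28]
List B: [5, 5, 7, 15, 20]
Repeatedly compare the front elements and take the smaller:
  7 vs 5 -> take 5
  7 vs 5 -> take 5
  7 vs 7 -> take 7
  8 vs 7 -> take 7
  8 vs 15 -> take 8
  20 vs 15 -> take 15
  20 vs 20 -> take 20
  26 vs 20 -> take 20
  B is exhausted; append the rest of A: [26, 28]
Final answer: [5, 5, 7, 7, 8, 15, 20, 20, 26, 28]


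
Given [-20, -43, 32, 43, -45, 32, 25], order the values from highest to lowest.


Original list: [-20, -43, 32, 43, -45, 32, 25]
Repeatedly take the largest remaining element:
  Remaining [-20, -43, 32, 43, -45, 32, 25] -> largest is 43
  Remaining [-20, -43, 32, -45, 32, 25] -> largest is 32
  Remaining [-20, -43, -45, 32, 25] -> largest is 32
  Remaining [-20, -43, -45, 25] -> largest is 25
  Remaining [-20, -43, -45] -> largest is -20
  Remaining [-43, -45] -> largest is -43
  Remaining [-45] -> largest is -45
Collecting the picks in order gives the descending list.
Final answer: [43, 32, 32, 25, -20, -43, -45]


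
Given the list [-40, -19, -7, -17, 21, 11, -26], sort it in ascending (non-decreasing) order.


Original list: [-40, -19, -7, -17, 21, 11, -26]
Repeatedly take the smallest remaining element:
  Remaining [-40, -19, -7, -17, 21, 11, -26] -> smallest is -40
  Remaining [-19, -7, -17, 21, 11, -26] -> smallest is -26
  Remaining [-19, -7, -17, 21, 11] -> smallest is -19
  Remaining [-7, -17, 21, 11] -> smallest is -17
  Remaining [-7, 21, 11] -> smallest is -7
  Remaining [21, 11] -> smallest is 11
  Remaining [21] -> smallest is 21
Collecting the picks in order gives the sorted list.
Final answer: [-40, -26, -19, -17, -7, 11, 21]


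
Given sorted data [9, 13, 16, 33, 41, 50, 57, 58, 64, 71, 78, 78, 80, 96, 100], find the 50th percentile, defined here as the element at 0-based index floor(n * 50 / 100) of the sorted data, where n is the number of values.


The dataset has n = 15 elements.
Index = floor(15 * 50 / 100) = floor(750 / 100) = floor(7.5) = 7
Counting from index 0 in the sorted data, the element at index 7 is 58.
Final answer: 58


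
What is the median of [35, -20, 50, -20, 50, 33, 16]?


First, sort the list: [-20, -20, 16, 33, 35, 50, 50]
The list has 7 elements (odd count).
The middle index is 3 (0-based), and the element there is 33.
Final answer: 33


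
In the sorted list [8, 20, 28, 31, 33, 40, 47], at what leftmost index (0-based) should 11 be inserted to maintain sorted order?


List is sorted: [8, 20, 28, 31, 33, 40, 47]
We need the leftmost position where 11 can be inserted, i.e. the first index whose element is >= 11 (or the end of the list if none is).
Binary search with low=0, high=7 (0-based indices):
  low=0, high=7, mid=3: a[3]=31 >= 11, so high = 3
  low=0, high=3, mid=1: a[1]=20 >= 11, so high = 1
  low=0, high=1, mid=0: a[0]=8 < 11, so low = 1
Now low = high = 1, so the insertion index is 1.
Final answer: 1


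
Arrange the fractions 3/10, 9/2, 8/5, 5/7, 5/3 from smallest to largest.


Convert to decimal for comparison:
  3/10 = 0.3
  9/2 = 4.5
  8/5 = 1.6
  5/7 = 0.7143
  5/3 = 1.6667
Decimals in increasing order: 0.3 < 0.7143 < 1.6 < 1.6667 < 4.5
Writing each back as its fraction gives the sorted order.
Final answer: 3/10, 5/7, 8/5, 5/3, 9/2


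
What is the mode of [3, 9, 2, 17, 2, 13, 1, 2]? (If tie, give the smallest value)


Count the frequency of each value:
  1 appears 1 time(s)
  2 appears 3 time(s)
  3 appears 1 time(s)
  9 appears 1 time(s)
  13 appears 1 time(s)
  17 appears 1 time(s)
Maximum frequency is 3.
Only 2 reaches that frequency, so it is the mode.
Final answer: 2


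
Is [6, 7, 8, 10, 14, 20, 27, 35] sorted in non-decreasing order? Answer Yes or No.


Check consecutive pairs:
  6 <= 7? True
  7 <= 8? True
  8 <= 10? True
  10 <= 14? True
  14 <= 20? True
  20 <= 27? True
  27 <= 35? True
Every consecutive pair is in order, so the list is non-decreasing.
Final answer: Yes


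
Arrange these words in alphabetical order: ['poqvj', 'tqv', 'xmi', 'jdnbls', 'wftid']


Compare strings character by character (the first differing letter decides):
  'jdnbls' < 'poqvj' since 'j' < 'p' at position 1
  'poqvj' < 'tqv' since 'p' < 't' at position 1
  'tqv' < 'wftid' since 't' < 'w' at position 1
  'wftid' < 'xmi' since 'w' < 'x' at position 1
Chaining these comparisons gives the alphabetical order.
Final answer: ['jdnbls', 'poqvj', 'tqv', 'wftid', 'xmi']


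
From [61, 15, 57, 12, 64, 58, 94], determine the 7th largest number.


Sort descending: [94, 64, 61, 58, 57, 15, 12]
The 7th element (1-indexed) is at index 6.
Value = 12
Final answer: 12


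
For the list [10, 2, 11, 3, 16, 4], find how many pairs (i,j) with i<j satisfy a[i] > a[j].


For each element, count the later elements that are smaller than it:
  10 (index 0): smaller elements after it = [2, 3, 4] -> 3
  2 (index 1): smaller elements after it = [] -> 0
  11 (index 2): smaller elements after it = [3, 4] -> 2
  3 (index 3): smaller elements after it = [] -> 0
  16 (index 4): smaller elements after it = [4] -> 1
Total inversions = 3 + 0 + 2 + 0 + 1 = 6
Final answer: 6


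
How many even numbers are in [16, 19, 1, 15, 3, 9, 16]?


Check each element:
  16 is even
  19 is odd
  1 is odd
  15 is odd
  3 is odd
  9 is odd
  16 is even
Evens: [16, 16]
Count of evens = 2
Final answer: 2


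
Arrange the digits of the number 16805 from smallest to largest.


The number 16805 has digits: 1, 6, 8, 0, 5
Sorted: 0, 1, 5, 6, 8
Joining the sorted digits gives the result.
Final answer: 01568


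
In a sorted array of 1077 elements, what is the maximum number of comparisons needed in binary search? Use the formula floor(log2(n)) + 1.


Binary search halves the search space each step.
Maximum comparisons = floor(log2(1077)) + 1
log2(1077) = 10.0728
floor(log2(1077)) = 10, so 10 + 1 = 11
Final answer: 11


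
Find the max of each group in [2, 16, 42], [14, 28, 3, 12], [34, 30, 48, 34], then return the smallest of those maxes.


Find max of each group:
  Group 1: [2, 16, 42] -> max = 42
  Group 2: [14, 28, 3, 12] -> max = 28
  Group 3: [34, 30, 48, 34] -> max = 48
Maxes: [42, 28, 48]
Minimum of maxes = 28
Final answer: 28


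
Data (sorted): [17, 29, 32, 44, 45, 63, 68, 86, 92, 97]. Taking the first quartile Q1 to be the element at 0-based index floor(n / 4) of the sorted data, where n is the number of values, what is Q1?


The list has n = 10 elements.
Q1 index = floor(10 / 4) = floor(2.5) = 2
Counting from index 0 in the sorted data, the element at index 2 is 32.
Final answer: 32


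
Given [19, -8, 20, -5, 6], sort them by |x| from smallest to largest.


Compute absolute values:
  |19| = 19
  |-8| = 8
  |20| = 20
  |-5| = 5
  |6| = 6
Absolute values in increasing order: 5 < 6 < 8 < 19 < 20
Listing the original numbers in that order gives the answer.
Final answer: [-5, 6, -8, 19, 20]


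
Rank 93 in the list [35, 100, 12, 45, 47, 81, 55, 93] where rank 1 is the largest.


Sort descending: [100, 93, 81, 55, 47, 45, 35, 12]
Find 93 in the sorted list.
93 is at position 2.
Final answer: 2


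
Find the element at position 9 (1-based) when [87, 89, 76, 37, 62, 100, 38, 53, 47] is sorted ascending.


Sort ascending: [37, 38, 47, 53, 62, 76, 87, 89, 100]
The 9th element (1-indexed) is at index 8.
Value = 100
Final answer: 100


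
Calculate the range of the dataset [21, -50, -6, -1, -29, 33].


Maximum value: 33
Minimum value: -50
Range = 33 - (-50) = 83
Final answer: 83


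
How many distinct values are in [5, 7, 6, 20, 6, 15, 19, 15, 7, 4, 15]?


List all unique values:
Distinct values: [4, 5, 6, 7, 15, 19, 20]
Count = 7
Final answer: 7


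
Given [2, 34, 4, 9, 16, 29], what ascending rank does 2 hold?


Sort ascending: [2, 4, 9, 16, 29, 34]
Find 2 in the sorted list.
2 is at position 1 (1-indexed).
Final answer: 1


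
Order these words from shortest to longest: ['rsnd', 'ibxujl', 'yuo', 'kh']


Compute lengths:
  'rsnd' has length 4
  'ibxujl' has length 6
  'yuo' has length 3
  'kh' has length 2
Lengths in increasing order: 2 < 3 < 4 < 6
Listing the words in that order gives the answer.
Final answer: ['kh', 'yuo', 'rsnd', 'ibxujl']


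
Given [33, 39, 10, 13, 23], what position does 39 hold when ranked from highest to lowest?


Sort descending: [39, 33, 23, 13, 10]
Find 39 in the sorted list.
39 is at position 1.
Final answer: 1


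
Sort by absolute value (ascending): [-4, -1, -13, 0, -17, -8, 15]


Compute absolute values:
  |-4| = 4
  |-1| = 1
  |-13| = 13
  |0| = 0
  |-17| = 17
  |-8| = 8
  |15| = 15
Absolute values in increasing order: 0 < 1 < 4 < 8 < 13 < 15 < 17
Listing the original numbers in that order gives the answer.
Final answer: [0, -1, -4, -8, -13, 15, -17]


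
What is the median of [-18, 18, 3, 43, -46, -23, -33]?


First, sort the list: [-46, -33, -23, -18, 3, 18, 43]
The list has 7 elements (odd count).
The middle index is 3 (0-based), and the element there is -18.
Final answer: -18


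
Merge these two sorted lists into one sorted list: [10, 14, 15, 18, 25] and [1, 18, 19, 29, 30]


List A: [10, 14, 15, 18, 25]
List B: [1, 18, 19, 29, 30]
Repeatedly compare the front elements and take the smaller:
  10 vs 1 -> take 1
  10 vs 18 -> take 10
  14 vs 18 -> take 14
  15 vs 18 -> take 15
  18 vs 18 -> take 18
  25 vs 18 -> take 18
  25 vs 19 -> take 19
  25 vs 29 -> take 25
  A is exhausted; append the rest of B: [29, 30]
Final answer: [1, 10, 14, 15, 18, 18, 19, 25, 29, 30]


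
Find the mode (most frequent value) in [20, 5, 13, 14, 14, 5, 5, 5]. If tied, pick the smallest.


Count the frequency of each value:
  5 appears 4 time(s)
  13 appears 1 time(s)
  14 appears 2 time(s)
  20 appears 1 time(s)
Maximum frequency is 4.
Only 5 reaches that frequency, so it is the mode.
Final answer: 5


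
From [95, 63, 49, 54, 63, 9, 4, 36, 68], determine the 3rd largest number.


Sort descending: [95, 68, 63, 63, 54, 49, 36, 9, 4]
The 3rd element (1-indexed) is at index 2.
Value = 63
Final answer: 63


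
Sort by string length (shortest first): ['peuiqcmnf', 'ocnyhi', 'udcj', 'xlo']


Compute lengths:
  'peuiqcmnf' has length 9
  'ocnyhi' has length 6
  'udcj' has length 4
  'xlo' has length 3
Lengths in increasing order: 3 < 4 < 6 < 9
Listing the words in that order gives the answer.
Final answer: ['xlo', 'udcj', 'ocnyhi', 'peuiqcmnf']


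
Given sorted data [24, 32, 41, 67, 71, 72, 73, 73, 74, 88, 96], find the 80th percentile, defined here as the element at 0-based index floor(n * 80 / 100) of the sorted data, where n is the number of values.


The dataset has n = 11 elements.
Index = floor(11 * 80 / 100) = floor(880 / 100) = floor(8.8) = 8
Counting from index 0 in the sorted data, the element at index 8 is 74.
Final answer: 74


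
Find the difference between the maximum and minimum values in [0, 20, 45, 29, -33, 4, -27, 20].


Maximum value: 45
Minimum value: -33
Range = 45 - (-33) = 78
Final answer: 78


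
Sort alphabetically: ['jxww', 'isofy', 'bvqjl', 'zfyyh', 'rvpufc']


Compare strings character by character (the first differing letter decides):
  'bvqjl' < 'isofy' since 'b' < 'i' at position 1
  'isofy' < 'jxww' since 'i' < 'j' at position 1
  'jxww' < 'rvpufc' since 'j' < 'r' at position 1
  'rvpufc' < 'zfyyh' since 'r' < 'z' at position 1
Chaining these comparisons gives the alphabetical order.
Final answer: ['bvqjl', 'isofy', 'jxww', 'rvpufc', 'zfyyh']


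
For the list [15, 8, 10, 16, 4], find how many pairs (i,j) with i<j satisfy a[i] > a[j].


For each element, count the later elements that are smaller than it:
  15 (index 0): smaller elements after it = [8, 10, 4] -> 3
  8 (index 1): smaller elements after it = [4] -> 1
  10 (index 2): smaller elements after it = [4] -> 1
  16 (index 3): smaller elements after it = [4] -> 1
Total inversions = 3 + 1 + 1 + 1 = 6
Final answer: 6


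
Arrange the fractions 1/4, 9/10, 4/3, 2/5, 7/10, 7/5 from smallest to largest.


Convert to decimal for comparison:
  1/4 = 0.25
  9/10 = 0.9
  4/3 = 1.3333
  2/5 = 0.4
  7/10 = 0.7
  7/5 = 1.4
Decimals in increasing order: 0.25 < 0.4 < 0.7 < 0.9 < 1.3333 < 1.4
Writing each back as its fraction gives the sorted order.
Final answer: 1/4, 2/5, 7/10, 9/10, 4/3, 7/5


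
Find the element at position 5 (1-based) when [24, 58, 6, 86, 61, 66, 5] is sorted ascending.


Sort ascending: [5, 6, 24, 58, 61, 66, 86]
The 5th element (1-indexed) is at index 4.
Value = 61
Final answer: 61


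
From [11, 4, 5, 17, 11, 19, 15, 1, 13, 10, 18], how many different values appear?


List all unique values:
Distinct values: [1, 4, 5, 10, 11, 13, 15, 17, 18, 19]
Count = 10
Final answer: 10


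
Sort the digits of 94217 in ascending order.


The number 94217 has digits: 9, 4, 2, 1, 7
Sorted: 1, 2, 4, 7, 9
Joining the sorted digits gives the result.
Final answer: 12479


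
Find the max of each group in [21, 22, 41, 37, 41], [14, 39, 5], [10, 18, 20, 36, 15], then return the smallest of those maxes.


Find max of each group:
  Group 1: [21, 22, 41, 37, 41] -> max = 41
  Group 2: [14, 39, 5] -> max = 39
  Group 3: [10, 18, 20, 36, 15] -> max = 36
Maxes: [41, 39, 36]
Minimum of maxes = 36
Final answer: 36


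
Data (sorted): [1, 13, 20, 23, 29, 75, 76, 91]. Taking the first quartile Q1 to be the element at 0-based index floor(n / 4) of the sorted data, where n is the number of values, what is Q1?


The list has n = 8 elements.
Q1 index = floor(8 / 4) = floor(2) = 2
Counting from index 0 in the sorted data, the element at index 2 is 20.
Final answer: 20


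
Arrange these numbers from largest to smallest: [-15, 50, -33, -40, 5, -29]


Original list: [-15, 50, -33, -40, 5, -29]
Repeatedly take the largest remaining element:
  Remaining [-15, 50, -33, -40, 5, -29] -> largest is 50
  Remaining [-15, -33, -40, 5, -29] -> largest is 5
  Remaining [-15, -33, -40, -29] -> largest is -15
  Remaining [-33, -40, -29] -> largest is -29
  Remaining [-33, -40] -> largest is -33
  Remaining [-40] -> largest is -40
Collecting the picks in order gives the descending list.
Final answer: [50, 5, -15, -29, -33, -40]


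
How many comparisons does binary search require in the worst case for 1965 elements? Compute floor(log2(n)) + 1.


Binary search halves the search space each step.
Maximum comparisons = floor(log2(1965)) + 1
log2(1965) = 10.9403
floor(log2(1965)) = 10, so 10 + 1 = 11
Final answer: 11


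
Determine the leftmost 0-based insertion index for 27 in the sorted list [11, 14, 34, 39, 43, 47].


List is sorted: [11, 14, 34, 39, 43, 47]
We need the leftmost position where 27 can be inserted, i.e. the first index whose element is >= 27 (or the end of the list if none is).
Binary search with low=0, high=6 (0-based indices):
  low=0, high=6, mid=3: a[3]=39 >= 27, so high = 3
  low=0, high=3, mid=1: a[1]=14 < 27, so low = 2
  low=2, high=3, mid=2: a[2]=34 >= 27, so high = 2
Now low = high = 2, so the insertion index is 2.
Final answer: 2


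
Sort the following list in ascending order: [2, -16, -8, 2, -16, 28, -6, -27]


Original list: [2, -16, -8, 2, -16, 28, -6, -27]
Repeatedly take the smallest remaining element:
  Remaining [2, -16, -8, 2, -16, 28, -6, -27] -> smallest is -27
  Remaining [2, -16, -8, 2, -16, 28, -6] -> smallest is -16
  Remaining [2, -8, 2, -16, 28, -6] -> smallest is -16
  Remaining [2, -8, 2, 28, -6] -> smallest is -8
  Remaining [2, 2, 28, -6] -> smallest is -6
  Remaining [2, 2, 28] -> smallest is 2
  Remaining [2, 28] -> smallest is 2
  Remaining [28] -> smallest is 28
Collecting the picks in order gives the sorted list.
Final answer: [-27, -16, -16, -8, -6, 2, 2, 28]


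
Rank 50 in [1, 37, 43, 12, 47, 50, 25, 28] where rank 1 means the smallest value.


Sort ascending: [1, 12, 25, 28, 37, 43, 47, 50]
Find 50 in the sorted list.
50 is at position 8 (1-indexed).
Final answer: 8


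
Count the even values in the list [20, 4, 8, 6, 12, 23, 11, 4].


Check each element:
  20 is even
  4 is even
  8 is even
  6 is even
  12 is even
  23 is odd
  11 is odd
  4 is even
Evens: [20, 4, 8, 6, 12, 4]
Count of evens = 6
Final answer: 6


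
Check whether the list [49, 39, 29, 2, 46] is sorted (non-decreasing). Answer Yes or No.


Check consecutive pairs:
  49 <= 39? False
  39 <= 29? False
  29 <= 2? False
  2 <= 46? True
3 consecutive pair(s) are out of order, so the list is not sorted.
Final answer: No


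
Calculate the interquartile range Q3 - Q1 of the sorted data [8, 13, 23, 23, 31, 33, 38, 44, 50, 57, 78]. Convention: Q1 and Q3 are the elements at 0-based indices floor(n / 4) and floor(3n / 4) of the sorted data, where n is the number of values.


The data has n = 11 elements.
Q1 index = floor(11 / 4) = floor(2.75) = 2; Q3 index = floor(3 * 11 / 4) = floor(8.25) = 8
Q1 = element at index 2 = 23
Q3 = element at index 8 = 50
IQR = 50 - 23 = 27
Final answer: 27


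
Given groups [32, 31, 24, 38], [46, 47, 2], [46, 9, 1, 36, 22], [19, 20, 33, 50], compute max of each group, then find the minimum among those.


Find max of each group:
  Group 1: [32, 31, 24, 38] -> max = 38
  Group 2: [46, 47, 2] -> max = 47
  Group 3: [46, 9, 1, 36, 22] -> max = 46
  Group 4: [19, 20, 33, 50] -> max = 50
Maxes: [38, 47, 46, 50]
Minimum of maxes = 38
Final answer: 38


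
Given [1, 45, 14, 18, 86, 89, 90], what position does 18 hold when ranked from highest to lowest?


Sort descending: [90, 89, 86, 45, 18, 14, 1]
Find 18 in the sorted list.
18 is at position 5.
Final answer: 5


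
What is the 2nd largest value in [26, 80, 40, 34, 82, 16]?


Sort descending: [82, 80, 40, 34, 26, 16]
The 2nd element (1-indexed) is at index 1.
Value = 80
Final answer: 80


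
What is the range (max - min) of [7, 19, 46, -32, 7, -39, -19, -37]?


Maximum value: 46
Minimum value: -39
Range = 46 - (-39) = 85
Final answer: 85


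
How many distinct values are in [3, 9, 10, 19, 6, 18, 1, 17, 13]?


List all unique values:
Distinct values: [1, 3, 6, 9, 10, 13, 17, 18, 19]
Count = 9
Final answer: 9


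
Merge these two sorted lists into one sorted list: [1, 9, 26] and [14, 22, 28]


List A: [1, 9, 26]
List B: [14, 22, 28]
Repeatedly compare the front elements and take the smaller:
  1 vs 14 -> take 1
  9 vs 14 -> take 9
  26 vs 14 -> take 14
  26 vs 22 -> take 22
  26 vs 28 -> take 26
  A is exhausted; append the rest of B: [28]
Final answer: [1, 9, 14, 22, 26, 28]


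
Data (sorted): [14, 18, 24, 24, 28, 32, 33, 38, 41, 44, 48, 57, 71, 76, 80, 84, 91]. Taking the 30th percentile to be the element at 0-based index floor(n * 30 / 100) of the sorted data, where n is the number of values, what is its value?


The dataset has n = 17 elements.
Index = floor(17 * 30 / 100) = floor(510 / 100) = floor(5.1) = 5
Counting from index 0 in the sorted data, the element at index 5 is 32.
Final answer: 32


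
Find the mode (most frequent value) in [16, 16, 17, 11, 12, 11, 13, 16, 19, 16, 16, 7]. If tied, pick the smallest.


Count the frequency of each value:
  7 appears 1 time(s)
  11 appears 2 time(s)
  12 appears 1 time(s)
  13 appears 1 time(s)
  16 appears 5 time(s)
  17 appears 1 time(s)
  19 appears 1 time(s)
Maximum frequency is 5.
Only 16 reaches that frequency, so it is the mode.
Final answer: 16


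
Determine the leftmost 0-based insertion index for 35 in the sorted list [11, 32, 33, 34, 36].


List is sorted: [11, 32, 33, 34, 36]
We need the leftmost position where 35 can be inserted, i.e. the first index whose element is >= 35 (or the end of the list if none is).
Binary search with low=0, high=5 (0-based indices):
  low=0, high=5, mid=2: a[2]=33 < 35, so low = 3
  low=3, high=5, mid=4: a[4]=36 >= 35, so high = 4
  low=3, high=4, mid=3: a[3]=34 < 35, so low = 4
Now low = high = 4, so the insertion index is 4.
Final answer: 4


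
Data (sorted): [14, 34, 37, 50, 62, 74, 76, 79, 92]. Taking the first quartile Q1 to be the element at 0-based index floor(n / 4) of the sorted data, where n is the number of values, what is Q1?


The list has n = 9 elements.
Q1 index = floor(9 / 4) = floor(2.25) = 2
Counting from index 0 in the sorted data, the element at index 2 is 37.
Final answer: 37


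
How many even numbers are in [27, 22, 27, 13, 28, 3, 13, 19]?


Check each element:
  27 is odd
  22 is even
  27 is odd
  13 is odd
  28 is even
  3 is odd
  13 is odd
  19 is odd
Evens: [22, 28]
Count of evens = 2
Final answer: 2


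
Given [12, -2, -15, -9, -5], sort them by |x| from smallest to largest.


Compute absolute values:
  |12| = 12
  |-2| = 2
  |-15| = 15
  |-9| = 9
  |-5| = 5
Absolute values in increasing order: 2 < 5 < 9 < 12 < 15
Listing the original numbers in that order gives the answer.
Final answer: [-2, -5, -9, 12, -15]


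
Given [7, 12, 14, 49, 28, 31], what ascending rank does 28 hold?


Sort ascending: [7, 12, 14, 28, 31, 49]
Find 28 in the sorted list.
28 is at position 4 (1-indexed).
Final answer: 4


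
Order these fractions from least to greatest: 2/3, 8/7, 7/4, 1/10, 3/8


Convert to decimal for comparison:
  2/3 = 0.6667
  8/7 = 1.1429
  7/4 = 1.75
  1/10 = 0.1
  3/8 = 0.375
Decimals in increasing order: 0.1 < 0.375 < 0.6667 < 1.1429 < 1.75
Writing each back as its fraction gives the sorted order.
Final answer: 1/10, 3/8, 2/3, 8/7, 7/4


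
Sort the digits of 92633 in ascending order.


The number 92633 has digits: 9, 2, 6, 3, 3
Sorted: 2, 3, 3, 6, 9
Joining the sorted digits gives the result.
Final answer: 23369


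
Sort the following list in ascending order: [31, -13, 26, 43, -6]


Original list: [31, -13, 26, 43, -6]
Repeatedly take the smallest remaining element:
  Remaining [31, -13, 26, 43, -6] -> smallest is -13
  Remaining [31, 26, 43, -6] -> smallest is -6
  Remaining [31, 26, 43] -> smallest is 26
  Remaining [31, 43] -> smallest is 31
  Remaining [43] -> smallest is 43
Collecting the picks in order gives the sorted list.
Final answer: [-13, -6, 26, 31, 43]


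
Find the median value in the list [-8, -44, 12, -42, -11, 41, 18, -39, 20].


First, sort the list: [-44, -42, -39, -11, -8, 12, 18, 20, 41]
The list has 9 elements (odd count).
The middle index is 4 (0-based), and the element there is -8.
Final answer: -8


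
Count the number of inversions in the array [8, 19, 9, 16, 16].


For each element, count the later elements that are smaller than it:
  8 (index 0): smaller elements after it = [] -> 0
  19 (index 1): smaller elements after it = [9, 16, 16] -> 3
  9 (index 2): smaller elements after it = [] -> 0
  16 (index 3): smaller elements after it = [] -> 0
Total inversions = 0 + 3 + 0 + 0 = 3
Final answer: 3


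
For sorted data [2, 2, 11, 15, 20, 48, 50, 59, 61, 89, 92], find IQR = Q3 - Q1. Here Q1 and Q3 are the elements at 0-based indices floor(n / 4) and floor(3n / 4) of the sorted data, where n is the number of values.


The data has n = 11 elements.
Q1 index = floor(11 / 4) = floor(2.75) = 2; Q3 index = floor(3 * 11 / 4) = floor(8.25) = 8
Q1 = element at index 2 = 11
Q3 = element at index 8 = 61
IQR = 61 - 11 = 50
Final answer: 50


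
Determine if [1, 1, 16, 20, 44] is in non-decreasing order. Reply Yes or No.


Check consecutive pairs:
  1 <= 1? True
  1 <= 16? True
  16 <= 20? True
  20 <= 44? True
Every consecutive pair is in order, so the list is non-decreasing.
Final answer: Yes


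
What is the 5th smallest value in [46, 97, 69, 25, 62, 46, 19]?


Sort ascending: [19, 25, 46, 46, 62, 69, 97]
The 5th element (1-indexed) is at index 4.
Value = 62
Final answer: 62


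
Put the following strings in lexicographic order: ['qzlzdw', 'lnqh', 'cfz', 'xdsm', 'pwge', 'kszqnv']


Compare strings character by character (the first differing letter decides):
  'cfz' < 'kszqnv' since 'c' < 'k' at position 1
  'kszqnv' < 'lnqh' since 'k' < 'l' at position 1
  'lnqh' < 'pwge' since 'l' < 'p' at position 1
  'pwge' < 'qzlzdw' since 'p' < 'q' at position 1
  'qzlzdw' < 'xdsm' since 'q' < 'x' at position 1
Chaining these comparisons gives the alphabetical order.
Final answer: ['cfz', 'kszqnv', 'lnqh', 'pwge', 'qzlzdw', 'xdsm']


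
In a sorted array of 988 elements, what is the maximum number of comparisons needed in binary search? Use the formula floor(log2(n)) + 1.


Binary search halves the search space each step.
Maximum comparisons = floor(log2(988)) + 1
log2(988) = 9.9484
floor(log2(988)) = 9, so 9 + 1 = 10
Final answer: 10


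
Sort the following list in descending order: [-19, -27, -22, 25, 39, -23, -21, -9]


Original list: [-19, -27, -22, 25, 39, -23, -21, -9]
Repeatedly take the largest remaining element:
  Remaining [-19, -27, -22, 25, 39, -23, -21, -9] -> largest is 39
  Remaining [-19, -27, -22, 25, -23, -21, -9] -> largest is 25
  Remaining [-19, -27, -22, -23, -21, -9] -> largest is -9
  Remaining [-19, -27, -22, -23, -21] -> largest is -19
  Remaining [-27, -22, -23, -21] -> largest is -21
  Remaining [-27, -22, -23] -> largest is -22
  Remaining [-27, -23] -> largest is -23
  Remaining [-27] -> largest is -27
Collecting the picks in order gives the descending list.
Final answer: [39, 25, -9, -19, -21, -22, -23, -27]


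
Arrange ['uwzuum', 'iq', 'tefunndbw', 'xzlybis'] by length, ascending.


Compute lengths:
  'uwzuum' has length 6
  'iq' has length 2
  'tefunndbw' has length 9
  'xzlybis' has length 7
Lengths in increasing order: 2 < 6 < 7 < 9
Listing the words in that order gives the answer.
Final answer: ['iq', 'uwzuum', 'xzlybis', 'tefunndbw']


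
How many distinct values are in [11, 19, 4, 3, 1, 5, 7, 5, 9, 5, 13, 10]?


List all unique values:
Distinct values: [1, 3, 4, 5, 7, 9, 10, 11, 13, 19]
Count = 10
Final answer: 10


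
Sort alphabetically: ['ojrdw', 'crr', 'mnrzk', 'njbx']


Compare strings character by character (the first differing letter decides):
  'crr' < 'mnrzk' since 'c' < 'm' at position 1
  'mnrzk' < 'njbx' since 'm' < 'n' at position 1
  'njbx' < 'ojrdw' since 'n' < 'o' at position 1
Chaining these comparisons gives the alphabetical order.
Final answer: ['crr', 'mnrzk', 'njbx', 'ojrdw']


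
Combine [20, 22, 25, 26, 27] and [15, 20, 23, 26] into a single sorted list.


List A: [20, 22, 25, 26, 27]
List B: [15, 20, 23, 26]
Repeatedly compare the front elements and take the smaller:
  20 vs 15 -> take 15
  20 vs 20 -> take 20
  22 vs 20 -> take 20
  22 vs 23 -> take 22
  25 vs 23 -> take 23
  25 vs 26 -> take 25
  26 vs 26 -> take 26
  27 vs 26 -> take 26
  B is exhausted; append the rest of A: [27]
Final answer: [15, 20, 20, 22, 23, 25, 26, 26, 27]


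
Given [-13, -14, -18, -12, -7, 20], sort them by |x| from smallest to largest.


Compute absolute values:
  |-13| = 13
  |-14| = 14
  |-18| = 18
  |-12| = 12
  |-7| = 7
  |20| = 20
Absolute values in increasing order: 7 < 12 < 13 < 14 < 18 < 20
Listing the original numbers in that order gives the answer.
Final answer: [-7, -12, -13, -14, -18, 20]


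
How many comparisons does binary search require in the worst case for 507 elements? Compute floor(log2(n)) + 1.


Binary search halves the search space each step.
Maximum comparisons = floor(log2(507)) + 1
log2(507) = 8.9858
floor(log2(507)) = 8, so 8 + 1 = 9
Final answer: 9


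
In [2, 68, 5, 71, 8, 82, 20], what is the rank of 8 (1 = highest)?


Sort descending: [82, 71, 68, 20, 8, 5, 2]
Find 8 in the sorted list.
8 is at position 5.
Final answer: 5


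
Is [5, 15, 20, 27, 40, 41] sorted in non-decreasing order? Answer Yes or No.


Check consecutive pairs:
  5 <= 15? True
  15 <= 20? True
  20 <= 27? True
  27 <= 40? True
  40 <= 41? True
Every consecutive pair is in order, so the list is non-decreasing.
Final answer: Yes


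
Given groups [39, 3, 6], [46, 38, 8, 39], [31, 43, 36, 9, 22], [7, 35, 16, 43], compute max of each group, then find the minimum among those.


Find max of each group:
  Group 1: [39, 3, 6] -> max = 39
  Group 2: [46, 38, 8, 39] -> max = 46
  Group 3: [31, 43, 36, 9, 22] -> max = 43
  Group 4: [7, 35, 16, 43] -> max = 43
Maxes: [39, 46, 43, 43]
Minimum of maxes = 39
Final answer: 39


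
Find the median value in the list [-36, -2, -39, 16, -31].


First, sort the list: [-39, -36, -31, -2, 16]
The list has 5 elements (odd count).
The middle index is 2 (0-based), and the element there is -31.
Final answer: -31


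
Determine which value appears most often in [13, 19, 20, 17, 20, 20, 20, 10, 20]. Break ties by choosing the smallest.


Count the frequency of each value:
  10 appears 1 time(s)
  13 appears 1 time(s)
  17 appears 1 time(s)
  19 appears 1 time(s)
  20 appears 5 time(s)
Maximum frequency is 5.
Only 20 reaches that frequency, so it is the mode.
Final answer: 20


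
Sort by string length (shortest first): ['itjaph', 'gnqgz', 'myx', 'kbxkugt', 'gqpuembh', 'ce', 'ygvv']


Compute lengths:
  'itjaph' has length 6
  'gnqgz' has length 5
  'myx' has length 3
  'kbxkugt' has length 7
  'gqpuembh' has length 8
  'ce' has length 2
  'ygvv' has length 4
Lengths in increasing order: 2 < 3 < 4 < 5 < 6 < 7 < 8
Listing the words in that order gives the answer.
Final answer: ['ce', 'myx', 'ygvv', 'gnqgz', 'itjaph', 'kbxkugt', 'gqpuembh']
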